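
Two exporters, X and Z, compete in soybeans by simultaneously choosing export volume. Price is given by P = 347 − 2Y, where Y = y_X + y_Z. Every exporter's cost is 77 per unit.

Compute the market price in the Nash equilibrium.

Exporter X's profit: π = y_X(347 − 2(y_X + y_Z)) − 77y_X.
∂π/∂y_X = 270 − 4y_X − 2y_Z = 0, so y_X = 67.5 − 0.5y_Z.
The game is symmetric, so in equilibrium y_Z = y_X: the reaction function gives 1.5y_X = 67.5, hence y_X = 45.
Equilibrium price: P = 347 − 2·90 = 167.

167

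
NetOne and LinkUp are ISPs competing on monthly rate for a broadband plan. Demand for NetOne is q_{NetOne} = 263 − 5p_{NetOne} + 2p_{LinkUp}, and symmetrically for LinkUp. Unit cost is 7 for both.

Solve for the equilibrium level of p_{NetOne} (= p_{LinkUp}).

37.25

NetOne's profit: π = (p_{NetOne} − 7)(263 − 5p_{NetOne} + 2p_{LinkUp}).
∂π/∂p_{NetOne} = 298 − 10p_{NetOne} + 2p_{LinkUp} = 0 ⇒ p_{NetOne} = 29.8 + 0.2p_{LinkUp}.
By symmetry p_{LinkUp} = p_{NetOne}; substituting into the reaction function, 0.8p_{NetOne} = 29.8 and p_{NetOne} = 37.25.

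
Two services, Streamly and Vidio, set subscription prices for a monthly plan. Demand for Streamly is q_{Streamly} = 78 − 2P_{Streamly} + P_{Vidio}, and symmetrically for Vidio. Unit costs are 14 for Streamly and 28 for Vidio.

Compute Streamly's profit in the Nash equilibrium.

Streamly's profit: π = (P_{Streamly} − 14)(78 − 2P_{Streamly} + P_{Vidio}).
∂π/∂P_{Streamly} = 106 − 4P_{Streamly} + P_{Vidio} = 0 ⇒ P_{Streamly} = 26.5 + 0.25P_{Vidio}.
Similarly P_{Vidio} = 33.5 + 0.25P_{Streamly}.
Plugging P_{Vidio} into Streamly's best response: P_{Streamly} = 26.5 + 0.25(33.5 + 0.25P_{Streamly}) ⇒ 0.9375P_{Streamly} = 34.875, so P_{Streamly} = 37.2.
Then P_{Vidio} = 33.5 + 0.25·37.2 = 42.8.
q_{Streamly} = 78 − 2·37.2 + 42.8 = 46.4.
Profit = (37.2 − 14)·46.4 = 1076.48.

1076.48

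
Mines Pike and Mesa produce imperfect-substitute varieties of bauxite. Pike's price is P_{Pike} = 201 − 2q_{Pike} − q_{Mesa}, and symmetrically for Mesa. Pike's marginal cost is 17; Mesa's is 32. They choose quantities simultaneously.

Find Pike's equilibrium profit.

Mine Pike's profit: π = q_{Pike}(201 − 2q_{Pike} − q_{Mesa}) − 17q_{Pike}.
∂π/∂q_{Pike} = 184 − 4q_{Pike} − q_{Mesa} = 0 ⇒ q_{Pike} = 46 − 0.25q_{Mesa}.
Similarly q_{Mesa} = 42.25 − 0.25q_{Pike}.
Substituting the second reaction function into the first: q_{Pike} = 46 − 0.25(42.25 − 0.25q_{Pike}), which gives 0.9375q_{Pike} = 35.4375 ⇒ q_{Pike} = 37.8.
Then q_{Mesa} = 42.25 − 0.25·37.8 = 32.8.
P_{Pike} = 201 − 2·37.8 − 32.8 = 92.6.
Profit = (92.6 − 17)·37.8 = 2857.68.

2857.68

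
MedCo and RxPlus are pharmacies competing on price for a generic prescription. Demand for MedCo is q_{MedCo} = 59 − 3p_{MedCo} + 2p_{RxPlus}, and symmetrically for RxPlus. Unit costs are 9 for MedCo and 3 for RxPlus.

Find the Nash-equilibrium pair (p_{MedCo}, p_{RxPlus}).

MedCo's profit: π = (p_{MedCo} − 9)(59 − 3p_{MedCo} + 2p_{RxPlus}).
∂π/∂p_{MedCo} = 86 − 6p_{MedCo} + 2p_{RxPlus} = 0 ⇒ p_{MedCo} = 43/3 + (1/3)p_{RxPlus}.
Similarly p_{RxPlus} = 34/3 + (1/3)p_{MedCo}.
Solving the two reaction functions simultaneously: (1 − (1/3)(1/3))p_{MedCo} = 43/3 + (1/3)·(34/3), so (8/9)p_{MedCo} = 163/9 and p_{MedCo} = 20.375.
Then p_{RxPlus} = 34/3 + (1/3)·20.375 = 18.125.

20.375, 18.125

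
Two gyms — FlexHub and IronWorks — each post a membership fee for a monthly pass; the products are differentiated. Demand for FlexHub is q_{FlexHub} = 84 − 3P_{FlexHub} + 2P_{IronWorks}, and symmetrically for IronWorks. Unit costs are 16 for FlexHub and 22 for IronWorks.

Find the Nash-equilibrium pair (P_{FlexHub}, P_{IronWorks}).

FlexHub's profit: π = (P_{FlexHub} − 16)(84 − 3P_{FlexHub} + 2P_{IronWorks}).
∂π/∂P_{FlexHub} = 132 − 6P_{FlexHub} + 2P_{IronWorks} = 0 ⇒ P_{FlexHub} = 22 + (1/3)P_{IronWorks}.
Similarly P_{IronWorks} = 25 + (1/3)P_{FlexHub}.
Solving the two reaction functions simultaneously: (1 − (1/3)(1/3))P_{FlexHub} = 22 + (1/3)·25, so (8/9)P_{FlexHub} = 91/3 and P_{FlexHub} = 34.125.
Then P_{IronWorks} = 25 + (1/3)·34.125 = 36.375.

34.125, 36.375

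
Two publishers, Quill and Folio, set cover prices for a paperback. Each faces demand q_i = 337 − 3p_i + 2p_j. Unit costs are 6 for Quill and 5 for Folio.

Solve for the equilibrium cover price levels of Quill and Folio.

88.5625, 88.1875

Quill's profit: π = (p_{Quill} − 6)(337 − 3p_{Quill} + 2p_{Folio}).
∂π/∂p_{Quill} = 355 − 6p_{Quill} + 2p_{Folio} = 0 ⇒ p_{Quill} = 355/6 + (1/3)p_{Folio}.
Similarly p_{Folio} = 176/3 + (1/3)p_{Quill}.
Solving the two reaction functions simultaneously: (1 − (1/3)(1/3))p_{Quill} = 355/6 + (1/3)·(176/3), so (8/9)p_{Quill} = 1417/18 and p_{Quill} = 88.5625.
Then p_{Folio} = 176/3 + (1/3)·88.5625 = 88.1875.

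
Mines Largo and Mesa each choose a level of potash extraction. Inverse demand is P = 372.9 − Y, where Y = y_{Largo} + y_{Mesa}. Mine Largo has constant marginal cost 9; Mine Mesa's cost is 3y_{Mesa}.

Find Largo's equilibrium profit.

14232.49

Mine Largo's profit: π = y_{Largo}(372.9 − (y_{Largo} + y_{Mesa})) − 9y_{Largo}.
∂π/∂y_{Largo} = 363.9 − 2y_{Largo} − y_{Mesa} = 0, so y_{Largo} = 181.95 − 0.5y_{Mesa}.
By the same steps for Mesa: y_{Mesa} = 184.95 − 0.5y_{Largo}.
Solving the two reaction functions simultaneously: (1 − (−0.5)(−0.5))y_{Largo} = 181.95 − 0.5·184.95, so 0.75y_{Largo} = 89.475 and y_{Largo} = 119.3.
Then y_{Mesa} = 184.95 − 0.5·119.3 = 125.3.
Price P = 372.9 − 244.6 = 128.3.
Largo's profit: (128.3 − 9)·119.3 = 14232.49.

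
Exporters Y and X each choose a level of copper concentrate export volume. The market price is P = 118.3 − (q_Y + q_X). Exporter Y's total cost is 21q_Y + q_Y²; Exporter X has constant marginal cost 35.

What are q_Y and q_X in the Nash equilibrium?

Exporter Y's profit: π = q_Y(118.3 − (q_Y + q_X)) − 21q_Y − q_Y².
∂π/∂q_Y = 97.3 − 4q_Y − q_X = 0, so q_Y = 24.325 − 0.25q_X.
For X: ∂π/∂q_X = 83.3 − 2q_X − q_Y = 0 ⇒ q_X = 41.65 − 0.5q_Y.
Plugging q_X into Y's best response: q_Y = 24.325 − 0.25(41.65 − 0.5q_Y) ⇒ 0.875q_Y = 13.9125, so q_Y = 15.9.
Then q_X = 41.65 − 0.5·15.9 = 33.7.

15.9, 33.7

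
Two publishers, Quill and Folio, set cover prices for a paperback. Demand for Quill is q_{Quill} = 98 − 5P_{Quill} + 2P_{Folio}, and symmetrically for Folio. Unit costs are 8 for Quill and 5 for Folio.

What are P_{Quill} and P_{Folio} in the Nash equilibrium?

16.9375, 15.6875

Quill's profit: π = (P_{Quill} − 8)(98 − 5P_{Quill} + 2P_{Folio}).
∂π/∂P_{Quill} = 138 − 10P_{Quill} + 2P_{Folio} = 0 ⇒ P_{Quill} = 13.8 + 0.2P_{Folio}.
Similarly P_{Folio} = 12.3 + 0.2P_{Quill}.
Substituting the second reaction function into the first: P_{Quill} = 13.8 + 0.2(12.3 + 0.2P_{Quill}), which gives 0.96P_{Quill} = 16.26 ⇒ P_{Quill} = 16.9375.
Then P_{Folio} = 12.3 + 0.2·16.9375 = 15.6875.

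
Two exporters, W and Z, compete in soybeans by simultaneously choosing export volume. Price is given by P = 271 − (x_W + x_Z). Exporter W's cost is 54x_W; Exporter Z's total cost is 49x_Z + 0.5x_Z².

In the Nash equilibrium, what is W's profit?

7361.64

Exporter W's profit: π = x_W(271 − (x_W + x_Z)) − 54x_W.
∂π/∂x_W = 217 − 2x_W − x_Z = 0, so x_W = 108.5 − 0.5x_Z.
For Z: ∂π/∂x_Z = 222 − 3x_Z − x_W = 0 ⇒ x_Z = 74 − (1/3)x_W.
Plugging x_Z into W's best response: x_W = 108.5 − 0.5(74 − (1/3)x_W) ⇒ (5/6)x_W = 71.5, so x_W = 85.8.
Then x_Z = 74 − (1/3)·85.8 = 45.4.
Price P = 271 − 131.2 = 139.8.
W's profit: (139.8 − 54)·85.8 = 7361.64.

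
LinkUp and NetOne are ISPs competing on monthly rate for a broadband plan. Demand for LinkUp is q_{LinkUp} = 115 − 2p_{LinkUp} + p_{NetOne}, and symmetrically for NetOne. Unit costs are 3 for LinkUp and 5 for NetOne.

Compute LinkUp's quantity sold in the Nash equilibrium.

LinkUp's profit: π = (p_{LinkUp} − 3)(115 − 2p_{LinkUp} + p_{NetOne}).
∂π/∂p_{LinkUp} = 121 − 4p_{LinkUp} + p_{NetOne} = 0 ⇒ p_{LinkUp} = 30.25 + 0.25p_{NetOne}.
Similarly p_{NetOne} = 31.25 + 0.25p_{LinkUp}.
Plugging p_{NetOne} into LinkUp's best response: p_{LinkUp} = 30.25 + 0.25(31.25 + 0.25p_{LinkUp}) ⇒ 0.9375p_{LinkUp} = 38.0625, so p_{LinkUp} = 40.6.
Then p_{NetOne} = 31.25 + 0.25·40.6 = 41.4.
q_{LinkUp} = 115 − 2·40.6 + 41.4 = 75.2.

75.2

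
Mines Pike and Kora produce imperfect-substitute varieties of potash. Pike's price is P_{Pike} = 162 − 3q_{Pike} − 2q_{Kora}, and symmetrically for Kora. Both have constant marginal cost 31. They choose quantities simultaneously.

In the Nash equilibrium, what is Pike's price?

80.125

Mine Pike's profit: π = q_{Pike}(162 − 3q_{Pike} − 2q_{Kora}) − 31q_{Pike}.
∂π/∂q_{Pike} = 131 − 6q_{Pike} − 2q_{Kora} = 0 ⇒ q_{Pike} = 131/6 − (1/3)q_{Kora}.
The game is symmetric, so in equilibrium q_{Kora} = q_{Pike}: the reaction function gives (4/3)q_{Pike} = 131/6, hence q_{Pike} = 16.375.
P_{Pike} = 162 − 3·16.375 − 2·16.375 = 80.125.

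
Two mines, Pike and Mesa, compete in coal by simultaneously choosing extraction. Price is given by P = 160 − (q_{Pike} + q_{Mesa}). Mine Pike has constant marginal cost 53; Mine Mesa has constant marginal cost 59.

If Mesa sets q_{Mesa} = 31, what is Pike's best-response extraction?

38

Mine Pike's profit: π = q_{Pike}(160 − (q_{Pike} + q_{Mesa})) − 53q_{Pike}.
∂π/∂q_{Pike} = 107 − 2q_{Pike} − q_{Mesa} = 0, so q_{Pike} = 53.5 − 0.5q_{Mesa}.
At q_{Mesa} = 31: q_{Pike} = 53.5 − 0.5·31 = 38.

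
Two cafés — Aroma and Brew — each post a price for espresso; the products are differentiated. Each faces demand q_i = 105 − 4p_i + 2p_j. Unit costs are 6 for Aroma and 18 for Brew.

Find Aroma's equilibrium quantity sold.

Aroma's profit: π = (p_{Aroma} − 6)(105 − 4p_{Aroma} + 2p_{Brew}).
∂π/∂p_{Aroma} = 129 − 8p_{Aroma} + 2p_{Brew} = 0 ⇒ p_{Aroma} = 16.125 + 0.25p_{Brew}.
Similarly p_{Brew} = 22.125 + 0.25p_{Aroma}.
Substituting the second reaction function into the first: p_{Aroma} = 16.125 + 0.25(22.125 + 0.25p_{Aroma}), which gives 0.9375p_{Aroma} = 693/32 ⇒ p_{Aroma} = 23.1.
Then p_{Brew} = 22.125 + 0.25·23.1 = 27.9.
q_{Aroma} = 105 − 4·23.1 + 2·27.9 = 68.4.

68.4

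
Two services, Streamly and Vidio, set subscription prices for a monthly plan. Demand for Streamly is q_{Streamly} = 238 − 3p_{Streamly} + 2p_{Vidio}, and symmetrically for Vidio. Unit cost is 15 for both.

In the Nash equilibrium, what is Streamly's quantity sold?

Streamly's profit: π = (p_{Streamly} − 15)(238 − 3p_{Streamly} + 2p_{Vidio}).
∂π/∂p_{Streamly} = 283 − 6p_{Streamly} + 2p_{Vidio} = 0 ⇒ p_{Streamly} = 283/6 + (1/3)p_{Vidio}.
The game is symmetric, so in equilibrium p_{Vidio} = p_{Streamly}: the reaction function gives (2/3)p_{Streamly} = 283/6, hence p_{Streamly} = 70.75.
q_{Streamly} = 238 − 3·70.75 + 2·70.75 = 167.25.

167.25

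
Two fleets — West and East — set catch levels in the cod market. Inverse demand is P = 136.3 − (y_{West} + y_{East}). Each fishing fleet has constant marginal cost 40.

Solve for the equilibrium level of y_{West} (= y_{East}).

Fishing fleet West's profit: π = y_{West}(136.3 − (y_{West} + y_{East})) − 40y_{West}.
∂π/∂y_{West} = 96.3 − 2y_{West} − y_{East} = 0, so y_{West} = 48.15 − 0.5y_{East}.
Setting y_{West} = y_{East} in the reaction function: y_{West} = 48.15 − 0.5y_{West}, so y_{West} = 48.15 / 1.5 = 32.1.

32.1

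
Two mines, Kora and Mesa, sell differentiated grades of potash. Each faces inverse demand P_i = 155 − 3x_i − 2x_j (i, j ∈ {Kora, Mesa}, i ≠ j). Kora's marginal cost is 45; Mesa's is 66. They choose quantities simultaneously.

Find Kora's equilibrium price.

90.1875

Mine Kora's profit: π = x_{Kora}(155 − 3x_{Kora} − 2x_{Mesa}) − 45x_{Kora}.
∂π/∂x_{Kora} = 110 − 6x_{Kora} − 2x_{Mesa} = 0 ⇒ x_{Kora} = 55/3 − (1/3)x_{Mesa}.
Similarly x_{Mesa} = 89/6 − (1/3)x_{Kora}.
Plugging x_{Mesa} into Kora's best response: x_{Kora} = 55/3 − (1/3)(89/6 − (1/3)x_{Kora}) ⇒ (8/9)x_{Kora} = 241/18, so x_{Kora} = 15.0625.
Then x_{Mesa} = 89/6 − (1/3)·15.0625 = 9.8125.
P_{Kora} = 155 − 3·15.0625 − 2·9.8125 = 90.1875.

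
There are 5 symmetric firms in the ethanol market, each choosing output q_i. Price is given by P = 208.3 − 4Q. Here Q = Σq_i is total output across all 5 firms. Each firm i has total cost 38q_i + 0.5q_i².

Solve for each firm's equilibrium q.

6.812

A representative firm's profit is π_i = q_i(208.3 − 4Q) − 38q_i − 0.5q_i², with Q = q_i + Σ_{j≠i} q_j.
First-order condition: 170.3 − 9q_i − 4Σ_{j≠i} q_j = 0.
In a symmetric equilibrium every firm chooses the same q, so Σ_{j≠i} q_j = 4q. The condition becomes 170.3 − 25q = 0, giving q = 170.3/25 = 6.812.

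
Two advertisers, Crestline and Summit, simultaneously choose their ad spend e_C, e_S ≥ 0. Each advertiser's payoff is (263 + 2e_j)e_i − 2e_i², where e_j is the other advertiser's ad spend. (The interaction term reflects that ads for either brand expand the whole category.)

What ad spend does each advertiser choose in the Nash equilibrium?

Crestline's payoff is (263 + 2e_S)e_C − 2e_C².
∂π/∂e_C = 263 + 2e_S − 4e_C = 0, so e_C = 65.75 + 0.5e_S.
Setting e_C = e_S in the reaction function: e_C = 65.75 + 0.5e_C, so e_C = 65.75 / 0.5 = 131.5.

131.5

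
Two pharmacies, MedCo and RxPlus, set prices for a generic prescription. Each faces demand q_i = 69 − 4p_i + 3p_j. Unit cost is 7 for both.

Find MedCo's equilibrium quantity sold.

49.6

MedCo's profit: π = (p_{MedCo} − 7)(69 − 4p_{MedCo} + 3p_{RxPlus}).
∂π/∂p_{MedCo} = 97 − 8p_{MedCo} + 3p_{RxPlus} = 0 ⇒ p_{MedCo} = 12.125 + 0.375p_{RxPlus}.
Setting p_{MedCo} = p_{RxPlus} in the reaction function: p_{MedCo} = 12.125 + 0.375p_{MedCo}, so p_{MedCo} = 12.125 / 0.625 = 19.4.
q_{MedCo} = 69 − 4·19.4 + 3·19.4 = 49.6.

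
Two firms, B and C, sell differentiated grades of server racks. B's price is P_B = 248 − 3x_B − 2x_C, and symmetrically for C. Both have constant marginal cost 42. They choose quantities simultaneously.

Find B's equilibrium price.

Firm B's profit: π = x_B(248 − 3x_B − 2x_C) − 42x_B.
∂π/∂x_B = 206 − 6x_B − 2x_C = 0 ⇒ x_B = 103/3 − (1/3)x_C.
Setting x_B = x_C in the reaction function: x_B = 103/3 − (1/3)x_B, so x_B = (103/3) / (4/3) = 25.75.
P_B = 248 − 3·25.75 − 2·25.75 = 119.25.

119.25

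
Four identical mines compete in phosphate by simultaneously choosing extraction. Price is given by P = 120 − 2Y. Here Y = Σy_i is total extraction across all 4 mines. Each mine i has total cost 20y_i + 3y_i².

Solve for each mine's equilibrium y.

6.25

A representative mine's profit is π_i = y_i(120 − 2Y) − 20y_i − 3y_i², with Y = y_i + Σ_{j≠i} y_j.
First-order condition: 100 − 10y_i − 2Σ_{j≠i} y_j = 0.
In a symmetric equilibrium every mine chooses the same y, so Σ_{j≠i} y_j = 3y. The condition becomes 100 − 16y = 0, giving y = 100/16 = 6.25.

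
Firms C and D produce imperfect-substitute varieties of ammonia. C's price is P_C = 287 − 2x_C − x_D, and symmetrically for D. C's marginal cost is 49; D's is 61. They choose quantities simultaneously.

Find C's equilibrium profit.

4685.12

Firm C's profit: π = x_C(287 − 2x_C − x_D) − 49x_C.
∂π/∂x_C = 238 − 4x_C − x_D = 0 ⇒ x_C = 59.5 − 0.25x_D.
Similarly x_D = 56.5 − 0.25x_C.
Solving the two reaction functions simultaneously: (1 − (−0.25)(−0.25))x_C = 59.5 − 0.25·56.5, so 0.9375x_C = 45.375 and x_C = 48.4.
Then x_D = 56.5 − 0.25·48.4 = 44.4.
P_C = 287 − 2·48.4 − 44.4 = 145.8.
Profit = (145.8 − 49)·48.4 = 4685.12.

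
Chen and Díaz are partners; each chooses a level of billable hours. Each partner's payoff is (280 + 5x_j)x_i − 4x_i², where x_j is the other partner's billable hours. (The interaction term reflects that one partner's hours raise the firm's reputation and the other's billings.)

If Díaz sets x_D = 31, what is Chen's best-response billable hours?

Chen's payoff is (280 + 5x_D)x_C − 4x_C².
∂π/∂x_C = 280 + 5x_D − 8x_C = 0, so x_C = 35 + 0.625x_D.
At x_D = 31: x_C = 35 + 0.625·31 = 54.375.

54.375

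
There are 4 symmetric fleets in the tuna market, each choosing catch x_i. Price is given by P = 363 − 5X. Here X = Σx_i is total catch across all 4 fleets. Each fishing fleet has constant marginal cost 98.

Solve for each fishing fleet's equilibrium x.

10.6

A representative fishing fleet's profit is π_i = x_i(363 − 5X) − 98x_i, with X = x_i + Σ_{j≠i} x_j.
First-order condition: 265 − 10x_i − 5Σ_{j≠i} x_j = 0.
Imposing symmetry (x_j = x for all j) turns Σ_{j≠i} x_j into 3x, so 265 = 25x and x = 10.6.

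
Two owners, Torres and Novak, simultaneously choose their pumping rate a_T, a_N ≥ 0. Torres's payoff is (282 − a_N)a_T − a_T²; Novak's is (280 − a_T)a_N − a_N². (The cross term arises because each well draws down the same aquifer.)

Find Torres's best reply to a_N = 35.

123.5

Expanding Torres's payoff: 282a_T − a_Na_T − a_T².
∂π/∂a_T = 282 − a_N − 2a_T = 0, so a_T = 141 − 0.5a_N.
At a_N = 35: a_T = 141 − 0.5·35 = 123.5.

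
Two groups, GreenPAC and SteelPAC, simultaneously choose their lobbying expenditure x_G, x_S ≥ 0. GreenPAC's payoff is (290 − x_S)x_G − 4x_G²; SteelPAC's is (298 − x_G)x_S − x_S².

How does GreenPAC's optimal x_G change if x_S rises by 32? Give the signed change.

-4

Expanding GreenPAC's payoff: 290x_G − x_Sx_G − 4x_G².
∂π/∂x_G = 290 − x_S − 8x_G = 0, so x_G = 36.25 − 0.125x_S.
The reaction-function slope is −0.125, so a 32-unit rise in x_S moves x_G by −0.125 × 32 = −4. GreenPAC's best response falls — the actions are strategic substitutes.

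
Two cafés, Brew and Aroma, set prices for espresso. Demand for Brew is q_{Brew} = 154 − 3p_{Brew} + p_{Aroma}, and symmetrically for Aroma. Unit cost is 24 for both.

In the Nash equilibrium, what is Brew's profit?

1348.32

Brew's profit: π = (p_{Brew} − 24)(154 − 3p_{Brew} + p_{Aroma}).
∂π/∂p_{Brew} = 226 − 6p_{Brew} + p_{Aroma} = 0 ⇒ p_{Brew} = 113/3 + (1/6)p_{Aroma}.
By symmetry p_{Aroma} = p_{Brew}; substituting into the reaction function, (5/6)p_{Brew} = 113/3 and p_{Brew} = 45.2.
q_{Brew} = 154 − 3·45.2 + 45.2 = 63.6.
Profit = (45.2 − 24)·63.6 = 1348.32.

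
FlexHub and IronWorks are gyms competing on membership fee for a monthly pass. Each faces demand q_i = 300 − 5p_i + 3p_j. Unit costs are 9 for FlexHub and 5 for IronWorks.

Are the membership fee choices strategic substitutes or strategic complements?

FlexHub's profit: π = (p_{FlexHub} − 9)(300 − 5p_{FlexHub} + 3p_{IronWorks}).
∂π/∂p_{FlexHub} = 345 − 10p_{FlexHub} + 3p_{IronWorks} = 0 ⇒ p_{FlexHub} = 34.5 + 0.3p_{IronWorks}.
The best-response slope dp_{FlexHub}/dp_{IronWorks} = 0.3 > 0: the reaction function is upward-sloping, so the choices are strategic complements.

strategic complements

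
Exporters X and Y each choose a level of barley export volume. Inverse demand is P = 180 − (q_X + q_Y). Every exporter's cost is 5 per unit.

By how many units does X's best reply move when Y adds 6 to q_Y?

-3

Exporter X's profit: π = q_X(180 − (q_X + q_Y)) − 5q_X.
∂π/∂q_X = 175 − 2q_X − q_Y = 0, so q_X = 87.5 − 0.5q_Y.
The reaction-function slope is −0.5, so a 6-unit rise in q_Y moves q_X by −0.5 × 6 = −3. X's best response falls — the actions are strategic substitutes.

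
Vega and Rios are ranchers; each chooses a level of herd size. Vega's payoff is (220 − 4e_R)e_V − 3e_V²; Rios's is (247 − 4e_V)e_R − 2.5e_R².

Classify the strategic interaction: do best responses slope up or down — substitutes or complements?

Expanding Vega's payoff: 220e_V − 4e_Re_V − 3e_V².
∂π/∂e_V = 220 − 4e_R − 6e_V = 0, so e_V = 110/3 − (2/3)e_R.
The best-response slope de_V/de_R = −2/3 < 0: the reaction function is downward-sloping, so the choices are strategic substitutes.

strategic substitutes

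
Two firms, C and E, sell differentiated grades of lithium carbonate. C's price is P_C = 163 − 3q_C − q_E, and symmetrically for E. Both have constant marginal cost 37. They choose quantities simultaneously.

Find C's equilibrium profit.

Firm C's profit: π = q_C(163 − 3q_C − q_E) − 37q_C.
∂π/∂q_C = 126 − 6q_C − q_E = 0 ⇒ q_C = 21 − (1/6)q_E.
By symmetry q_E = q_C; substituting into the reaction function, (7/6)q_C = 21 and q_C = 18.
P_C = 163 − 3·18 − 18 = 91.
Profit = (91 − 37)·18 = 972.

972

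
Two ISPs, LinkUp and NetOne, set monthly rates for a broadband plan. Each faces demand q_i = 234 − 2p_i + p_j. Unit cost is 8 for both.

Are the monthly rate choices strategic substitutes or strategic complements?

LinkUp's profit: π = (p_{LinkUp} − 8)(234 − 2p_{LinkUp} + p_{NetOne}).
∂π/∂p_{LinkUp} = 250 − 4p_{LinkUp} + p_{NetOne} = 0 ⇒ p_{LinkUp} = 62.5 + 0.25p_{NetOne}.
The best-response slope dp_{LinkUp}/dp_{NetOne} = 0.25 > 0: the reaction function is upward-sloping, so the choices are strategic complements.

strategic complements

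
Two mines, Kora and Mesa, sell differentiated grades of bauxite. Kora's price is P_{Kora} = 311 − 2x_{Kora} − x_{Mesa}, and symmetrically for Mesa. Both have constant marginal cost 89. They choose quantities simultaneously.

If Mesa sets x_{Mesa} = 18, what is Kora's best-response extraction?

Mine Kora's profit: π = x_{Kora}(311 − 2x_{Kora} − x_{Mesa}) − 89x_{Kora}.
∂π/∂x_{Kora} = 222 − 4x_{Kora} − x_{Mesa} = 0 ⇒ x_{Kora} = 55.5 − 0.25x_{Mesa}.
At x_{Mesa} = 18: x_{Kora} = 55.5 − 0.25·18 = 51.

51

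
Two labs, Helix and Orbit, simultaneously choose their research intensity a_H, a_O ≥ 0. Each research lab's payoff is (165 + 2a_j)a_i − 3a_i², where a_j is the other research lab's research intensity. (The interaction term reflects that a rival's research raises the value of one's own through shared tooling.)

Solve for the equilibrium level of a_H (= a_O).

Helix's payoff is (165 + 2a_O)a_H − 3a_H².
∂π/∂a_H = 165 + 2a_O − 6a_H = 0, so a_H = 27.5 + (1/3)a_O.
The game is symmetric, so in equilibrium a_O = a_H: the reaction function gives (2/3)a_H = 27.5, hence a_H = 41.25.

41.25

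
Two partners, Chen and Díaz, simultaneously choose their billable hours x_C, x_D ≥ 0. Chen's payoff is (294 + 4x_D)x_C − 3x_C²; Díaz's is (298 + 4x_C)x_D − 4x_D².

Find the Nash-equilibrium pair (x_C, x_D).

Expanding Chen's payoff: 294x_C + 4x_Dx_C − 3x_C².
∂π/∂x_C = 294 + 4x_D − 6x_C = 0, so x_C = 49 + (2/3)x_D.
Likewise for Díaz: x_D = 37.25 + 0.5x_C.
Plugging x_D into Chen's best response: x_C = 49 + (2/3)(37.25 + 0.5x_C) ⇒ (2/3)x_C = 443/6, so x_C = 110.75.
Then x_D = 37.25 + 0.5·110.75 = 92.625.

110.75, 92.625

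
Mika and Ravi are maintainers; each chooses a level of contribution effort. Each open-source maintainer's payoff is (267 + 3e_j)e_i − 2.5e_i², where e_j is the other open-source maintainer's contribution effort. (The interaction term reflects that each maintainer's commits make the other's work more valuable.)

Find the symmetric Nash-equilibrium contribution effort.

Mika's payoff is (267 + 3e_R)e_M − 2.5e_M².
∂π/∂e_M = 267 + 3e_R − 5e_M = 0, so e_M = 53.4 + 0.6e_R.
The game is symmetric, so in equilibrium e_R = e_M: the reaction function gives 0.4e_M = 53.4, hence e_M = 133.5.

133.5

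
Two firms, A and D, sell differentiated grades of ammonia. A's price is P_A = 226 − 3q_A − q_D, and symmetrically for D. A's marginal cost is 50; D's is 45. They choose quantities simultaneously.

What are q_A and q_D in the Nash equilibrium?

Firm A's profit: π = q_A(226 − 3q_A − q_D) − 50q_A.
∂π/∂q_A = 176 − 6q_A − q_D = 0 ⇒ q_A = 88/3 − (1/6)q_D.
Similarly q_D = 181/6 − (1/6)q_A.
Solving the two reaction functions simultaneously: (1 − (−1/6)(−1/6))q_A = 88/3 − (1/6)·(181/6), so (35/36)q_A = 875/36 and q_A = 25.
Then q_D = 181/6 − (1/6)·25 = 26.

25, 26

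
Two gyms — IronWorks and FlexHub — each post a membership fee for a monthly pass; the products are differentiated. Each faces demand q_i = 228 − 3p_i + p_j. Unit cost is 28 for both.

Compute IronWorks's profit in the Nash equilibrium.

IronWorks's profit: π = (p_{IronWorks} − 28)(228 − 3p_{IronWorks} + p_{FlexHub}).
∂π/∂p_{IronWorks} = 312 − 6p_{IronWorks} + p_{FlexHub} = 0 ⇒ p_{IronWorks} = 52 + (1/6)p_{FlexHub}.
By symmetry p_{FlexHub} = p_{IronWorks}; substituting into the reaction function, (5/6)p_{IronWorks} = 52 and p_{IronWorks} = 62.4.
q_{IronWorks} = 228 − 3·62.4 + 62.4 = 103.2.
Profit = (62.4 − 28)·103.2 = 3550.08.

3550.08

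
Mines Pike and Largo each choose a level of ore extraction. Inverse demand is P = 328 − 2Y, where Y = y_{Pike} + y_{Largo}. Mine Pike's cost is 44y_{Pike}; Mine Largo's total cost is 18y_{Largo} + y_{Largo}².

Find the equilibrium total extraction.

87.8

Mine Pike's profit: π = y_{Pike}(328 − 2(y_{Pike} + y_{Largo})) − 44y_{Pike}.
∂π/∂y_{Pike} = 284 − 4y_{Pike} − 2y_{Largo} = 0, so y_{Pike} = 71 − 0.5y_{Largo}.
For Largo: ∂π/∂y_{Largo} = 310 − 6y_{Largo} − 2y_{Pike} = 0 ⇒ y_{Largo} = 155/3 − (1/3)y_{Pike}.
Substituting the second reaction function into the first: y_{Pike} = 71 − 0.5(155/3 − (1/3)y_{Pike}), which gives (5/6)y_{Pike} = 271/6 ⇒ y_{Pike} = 54.2.
Then y_{Largo} = 155/3 − (1/3)·54.2 = 33.6.
Total extraction: 54.2 + 33.6 = 87.8.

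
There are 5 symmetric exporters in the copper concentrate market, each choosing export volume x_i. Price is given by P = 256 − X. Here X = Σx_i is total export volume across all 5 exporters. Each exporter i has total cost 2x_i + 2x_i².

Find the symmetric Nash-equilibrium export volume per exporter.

A representative exporter's profit is π_i = x_i(256 − X) − 2x_i − 2x_i², with X = x_i + Σ_{j≠i} x_j.
First-order condition: 254 − 6x_i − Σ_{j≠i} x_j = 0.
With identical exporters, set every x_j = x: then 254 − 6x − 4x = 0, i.e. x = 254/10 = 25.4.

25.4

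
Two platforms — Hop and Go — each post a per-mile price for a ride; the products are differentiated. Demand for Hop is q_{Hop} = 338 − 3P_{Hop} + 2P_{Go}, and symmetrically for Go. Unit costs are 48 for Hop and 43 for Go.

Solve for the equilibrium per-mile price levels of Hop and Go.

Hop's profit: π = (P_{Hop} − 48)(338 − 3P_{Hop} + 2P_{Go}).
∂π/∂P_{Hop} = 482 − 6P_{Hop} + 2P_{Go} = 0 ⇒ P_{Hop} = 241/3 + (1/3)P_{Go}.
Similarly P_{Go} = 467/6 + (1/3)P_{Hop}.
Substituting the second reaction function into the first: P_{Hop} = 241/3 + (1/3)(467/6 + (1/3)P_{Hop}), which gives (8/9)P_{Hop} = 1913/18 ⇒ P_{Hop} = 119.5625.
Then P_{Go} = 467/6 + (1/3)·119.5625 = 117.6875.

119.5625, 117.6875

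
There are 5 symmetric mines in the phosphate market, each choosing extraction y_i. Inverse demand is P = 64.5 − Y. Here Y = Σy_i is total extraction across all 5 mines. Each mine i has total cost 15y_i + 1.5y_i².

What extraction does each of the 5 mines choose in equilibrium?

5.5

A representative mine's profit is π_i = y_i(64.5 − Y) − 15y_i − 1.5y_i², with Y = y_i + Σ_{j≠i} y_j.
First-order condition: 49.5 − 5y_i − Σ_{j≠i} y_j = 0.
Imposing symmetry (y_j = y for all j) turns Σ_{j≠i} y_j into 4y, so 49.5 = 9y and y = 5.5.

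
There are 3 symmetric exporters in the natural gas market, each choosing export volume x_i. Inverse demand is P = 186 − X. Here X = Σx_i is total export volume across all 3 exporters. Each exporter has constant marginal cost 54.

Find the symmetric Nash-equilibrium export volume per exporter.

A representative exporter's profit is π_i = x_i(186 − X) − 54x_i, with X = x_i + Σ_{j≠i} x_j.
First-order condition: 132 − 2x_i − Σ_{j≠i} x_j = 0.
With identical exporters, set every x_j = x: then 132 − 2x − 2x = 0, i.e. x = 132/4 = 33.

33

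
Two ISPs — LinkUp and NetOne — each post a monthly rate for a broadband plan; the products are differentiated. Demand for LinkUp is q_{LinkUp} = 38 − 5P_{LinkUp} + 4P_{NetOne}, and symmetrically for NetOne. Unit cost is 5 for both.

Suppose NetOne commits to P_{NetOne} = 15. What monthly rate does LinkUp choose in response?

LinkUp's profit: π = (P_{LinkUp} − 5)(38 − 5P_{LinkUp} + 4P_{NetOne}).
∂π/∂P_{LinkUp} = 63 − 10P_{LinkUp} + 4P_{NetOne} = 0 ⇒ P_{LinkUp} = 6.3 + 0.4P_{NetOne}.
At P_{NetOne} = 15: P_{LinkUp} = 6.3 + 0.4·15 = 12.3.

12.3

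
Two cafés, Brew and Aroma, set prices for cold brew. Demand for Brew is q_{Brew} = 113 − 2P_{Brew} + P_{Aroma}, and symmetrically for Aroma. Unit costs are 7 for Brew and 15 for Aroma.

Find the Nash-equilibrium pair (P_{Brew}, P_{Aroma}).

43.4, 46.6

Brew's profit: π = (P_{Brew} − 7)(113 − 2P_{Brew} + P_{Aroma}).
∂π/∂P_{Brew} = 127 − 4P_{Brew} + P_{Aroma} = 0 ⇒ P_{Brew} = 31.75 + 0.25P_{Aroma}.
Similarly P_{Aroma} = 35.75 + 0.25P_{Brew}.
Plugging P_{Aroma} into Brew's best response: P_{Brew} = 31.75 + 0.25(35.75 + 0.25P_{Brew}) ⇒ 0.9375P_{Brew} = 40.6875, so P_{Brew} = 43.4.
Then P_{Aroma} = 35.75 + 0.25·43.4 = 46.6.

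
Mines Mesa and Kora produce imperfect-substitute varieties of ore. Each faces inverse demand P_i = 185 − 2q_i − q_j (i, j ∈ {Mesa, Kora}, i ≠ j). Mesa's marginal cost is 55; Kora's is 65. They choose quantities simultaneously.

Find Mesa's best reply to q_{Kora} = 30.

Mine Mesa's profit: π = q_{Mesa}(185 − 2q_{Mesa} − q_{Kora}) − 55q_{Mesa}.
∂π/∂q_{Mesa} = 130 − 4q_{Mesa} − q_{Kora} = 0 ⇒ q_{Mesa} = 32.5 − 0.25q_{Kora}.
At q_{Kora} = 30: q_{Mesa} = 32.5 − 0.25·30 = 25.

25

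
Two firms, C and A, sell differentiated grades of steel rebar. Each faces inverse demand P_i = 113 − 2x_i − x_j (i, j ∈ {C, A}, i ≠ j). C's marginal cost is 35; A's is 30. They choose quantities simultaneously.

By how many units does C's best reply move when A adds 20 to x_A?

Firm C's profit: π = x_C(113 − 2x_C − x_A) − 35x_C.
∂π/∂x_C = 78 − 4x_C − x_A = 0 ⇒ x_C = 19.5 − 0.25x_A.
The reaction-function slope is −0.25, so a 20-unit rise in x_A moves x_C by −0.25 × 20 = −5. C's best response falls — the actions are strategic substitutes.

-5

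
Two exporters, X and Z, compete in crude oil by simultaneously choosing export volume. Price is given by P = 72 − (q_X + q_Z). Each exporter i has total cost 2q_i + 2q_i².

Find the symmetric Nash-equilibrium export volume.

Exporter X's profit: π = q_X(72 − (q_X + q_Z)) − 2q_X − 2q_X².
∂π/∂q_X = 70 − 6q_X − q_Z = 0, so q_X = 35/3 − (1/6)q_Z.
The game is symmetric, so in equilibrium q_Z = q_X: the reaction function gives (7/6)q_X = 35/3, hence q_X = 10.

10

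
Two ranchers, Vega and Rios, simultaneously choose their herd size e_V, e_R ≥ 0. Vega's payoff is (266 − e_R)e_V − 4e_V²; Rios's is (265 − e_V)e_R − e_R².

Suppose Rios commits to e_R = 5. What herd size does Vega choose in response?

Expanding Vega's payoff: 266e_V − e_Re_V − 4e_V².
∂π/∂e_V = 266 − e_R − 8e_V = 0, so e_V = 33.25 − 0.125e_R.
At e_R = 5: e_V = 33.25 − 0.125·5 = 32.625.

32.625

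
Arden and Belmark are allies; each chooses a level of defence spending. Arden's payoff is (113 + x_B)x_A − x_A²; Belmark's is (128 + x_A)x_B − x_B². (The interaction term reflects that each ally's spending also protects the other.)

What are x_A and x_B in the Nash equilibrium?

Expanding Arden's payoff: 113x_A + x_Bx_A − x_A².
∂π/∂x_A = 113 + x_B − 2x_A = 0, so x_A = 56.5 + 0.5x_B.
Likewise for Belmark: x_B = 64 + 0.5x_A.
Plugging x_B into Arden's best response: x_A = 56.5 + 0.5(64 + 0.5x_A) ⇒ 0.75x_A = 88.5, so x_A = 118.
Then x_B = 64 + 0.5·118 = 123.

118, 123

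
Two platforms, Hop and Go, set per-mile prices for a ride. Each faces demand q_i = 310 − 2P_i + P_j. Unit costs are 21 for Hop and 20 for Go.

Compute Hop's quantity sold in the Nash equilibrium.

192.4

Hop's profit: π = (P_{Hop} − 21)(310 − 2P_{Hop} + P_{Go}).
∂π/∂P_{Hop} = 352 − 4P_{Hop} + P_{Go} = 0 ⇒ P_{Hop} = 88 + 0.25P_{Go}.
Similarly P_{Go} = 87.5 + 0.25P_{Hop}.
Plugging P_{Go} into Hop's best response: P_{Hop} = 88 + 0.25(87.5 + 0.25P_{Hop}) ⇒ 0.9375P_{Hop} = 109.875, so P_{Hop} = 117.2.
Then P_{Go} = 87.5 + 0.25·117.2 = 116.8.
q_{Hop} = 310 − 2·117.2 + 116.8 = 192.4.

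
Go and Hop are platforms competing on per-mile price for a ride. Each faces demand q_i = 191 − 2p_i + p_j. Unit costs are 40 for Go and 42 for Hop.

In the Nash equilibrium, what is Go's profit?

5120.72

Go's profit: π = (p_{Go} − 40)(191 − 2p_{Go} + p_{Hop}).
∂π/∂p_{Go} = 271 − 4p_{Go} + p_{Hop} = 0 ⇒ p_{Go} = 67.75 + 0.25p_{Hop}.
Similarly p_{Hop} = 68.75 + 0.25p_{Go}.
Substituting the second reaction function into the first: p_{Go} = 67.75 + 0.25(68.75 + 0.25p_{Go}), which gives 0.9375p_{Go} = 84.9375 ⇒ p_{Go} = 90.6.
Then p_{Hop} = 68.75 + 0.25·90.6 = 91.4.
q_{Go} = 191 − 2·90.6 + 91.4 = 101.2.
Profit = (90.6 − 40)·101.2 = 5120.72.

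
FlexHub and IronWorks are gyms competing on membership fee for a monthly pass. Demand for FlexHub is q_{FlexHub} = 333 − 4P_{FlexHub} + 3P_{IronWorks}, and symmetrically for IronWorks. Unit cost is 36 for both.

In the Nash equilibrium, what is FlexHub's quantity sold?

237.6

FlexHub's profit: π = (P_{FlexHub} − 36)(333 − 4P_{FlexHub} + 3P_{IronWorks}).
∂π/∂P_{FlexHub} = 477 − 8P_{FlexHub} + 3P_{IronWorks} = 0 ⇒ P_{FlexHub} = 59.625 + 0.375P_{IronWorks}.
By symmetry P_{IronWorks} = P_{FlexHub}; substituting into the reaction function, 0.625P_{FlexHub} = 59.625 and P_{FlexHub} = 95.4.
q_{FlexHub} = 333 − 4·95.4 + 3·95.4 = 237.6.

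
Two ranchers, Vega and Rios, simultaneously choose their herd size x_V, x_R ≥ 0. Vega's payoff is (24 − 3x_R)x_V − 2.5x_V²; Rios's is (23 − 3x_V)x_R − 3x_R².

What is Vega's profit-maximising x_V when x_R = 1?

4.2

Expanding Vega's payoff: 24x_V − 3x_Rx_V − 2.5x_V².
∂π/∂x_V = 24 − 3x_R − 5x_V = 0, so x_V = 4.8 − 0.6x_R.
At x_R = 1: x_V = 4.8 − 0.6·1 = 4.2.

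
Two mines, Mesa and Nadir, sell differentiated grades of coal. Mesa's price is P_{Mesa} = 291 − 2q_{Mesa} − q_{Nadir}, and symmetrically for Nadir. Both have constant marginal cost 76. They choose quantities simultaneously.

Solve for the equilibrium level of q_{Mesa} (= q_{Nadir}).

Mine Mesa's profit: π = q_{Mesa}(291 − 2q_{Mesa} − q_{Nadir}) − 76q_{Mesa}.
∂π/∂q_{Mesa} = 215 − 4q_{Mesa} − q_{Nadir} = 0 ⇒ q_{Mesa} = 53.75 − 0.25q_{Nadir}.
The game is symmetric, so in equilibrium q_{Nadir} = q_{Mesa}: the reaction function gives 1.25q_{Mesa} = 53.75, hence q_{Mesa} = 43.

43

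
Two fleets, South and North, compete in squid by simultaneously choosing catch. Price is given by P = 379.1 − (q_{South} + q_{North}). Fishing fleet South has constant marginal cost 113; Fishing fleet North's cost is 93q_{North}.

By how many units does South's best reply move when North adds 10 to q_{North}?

Fishing fleet South's profit: π = q_{South}(379.1 − (q_{South} + q_{North})) − 113q_{South}.
∂π/∂q_{South} = 266.1 − 2q_{South} − q_{North} = 0, so q_{South} = 133.05 − 0.5q_{North}.
The reaction-function slope is −0.5, so a 10-unit rise in q_{North} moves q_{South} by −0.5 × 10 = −5. South's best response falls — the actions are strategic substitutes.

-5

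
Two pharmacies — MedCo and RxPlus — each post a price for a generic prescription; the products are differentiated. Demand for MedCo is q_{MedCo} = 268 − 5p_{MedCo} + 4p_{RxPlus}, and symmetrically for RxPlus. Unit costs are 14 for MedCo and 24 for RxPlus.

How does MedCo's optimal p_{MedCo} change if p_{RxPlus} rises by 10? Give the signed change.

4

MedCo's profit: π = (p_{MedCo} − 14)(268 − 5p_{MedCo} + 4p_{RxPlus}).
∂π/∂p_{MedCo} = 338 − 10p_{MedCo} + 4p_{RxPlus} = 0 ⇒ p_{MedCo} = 33.8 + 0.4p_{RxPlus}.
The reaction-function slope is 0.4, so a 10-unit rise in p_{RxPlus} moves p_{MedCo} by 0.4 × 10 = 4. MedCo's best response rises — the actions are strategic complements.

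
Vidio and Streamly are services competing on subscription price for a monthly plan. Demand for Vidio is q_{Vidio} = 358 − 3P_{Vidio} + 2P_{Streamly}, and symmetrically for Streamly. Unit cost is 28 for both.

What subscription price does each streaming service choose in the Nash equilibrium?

110.5

Vidio's profit: π = (P_{Vidio} − 28)(358 − 3P_{Vidio} + 2P_{Streamly}).
∂π/∂P_{Vidio} = 442 − 6P_{Vidio} + 2P_{Streamly} = 0 ⇒ P_{Vidio} = 221/3 + (1/3)P_{Streamly}.
By symmetry P_{Streamly} = P_{Vidio}; substituting into the reaction function, (2/3)P_{Vidio} = 221/3 and P_{Vidio} = 110.5.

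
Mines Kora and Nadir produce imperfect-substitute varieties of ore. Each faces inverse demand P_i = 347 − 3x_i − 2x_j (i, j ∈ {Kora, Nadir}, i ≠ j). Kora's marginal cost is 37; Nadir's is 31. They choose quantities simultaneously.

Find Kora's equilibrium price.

Mine Kora's profit: π = x_{Kora}(347 − 3x_{Kora} − 2x_{Nadir}) − 37x_{Kora}.
∂π/∂x_{Kora} = 310 − 6x_{Kora} − 2x_{Nadir} = 0 ⇒ x_{Kora} = 155/3 − (1/3)x_{Nadir}.
Similarly x_{Nadir} = 158/3 − (1/3)x_{Kora}.
Solving the two reaction functions simultaneously: (1 − (−1/3)(−1/3))x_{Kora} = 155/3 − (1/3)·(158/3), so (8/9)x_{Kora} = 307/9 and x_{Kora} = 38.375.
Then x_{Nadir} = 158/3 − (1/3)·38.375 = 39.875.
P_{Kora} = 347 − 3·38.375 − 2·39.875 = 152.125.

152.125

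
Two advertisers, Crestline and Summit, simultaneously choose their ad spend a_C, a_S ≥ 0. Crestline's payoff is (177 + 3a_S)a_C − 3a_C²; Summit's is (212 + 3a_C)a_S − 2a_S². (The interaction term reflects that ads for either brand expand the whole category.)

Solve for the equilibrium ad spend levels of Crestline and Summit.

Expanding Crestline's payoff: 177a_C + 3a_Sa_C − 3a_C².
∂π/∂a_C = 177 + 3a_S − 6a_C = 0, so a_C = 29.5 + 0.5a_S.
Likewise for Summit: a_S = 53 + 0.75a_C.
Solving the two reaction functions simultaneously: (1 − (0.5)(0.75))a_C = 29.5 + 0.5·53, so 0.625a_C = 56 and a_C = 89.6.
Then a_S = 53 + 0.75·89.6 = 120.2.

89.6, 120.2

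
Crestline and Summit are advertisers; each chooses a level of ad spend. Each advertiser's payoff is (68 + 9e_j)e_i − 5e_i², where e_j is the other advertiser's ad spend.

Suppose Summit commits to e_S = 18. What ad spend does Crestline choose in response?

Crestline's payoff is (68 + 9e_S)e_C − 5e_C².
∂π/∂e_C = 68 + 9e_S − 10e_C = 0, so e_C = 6.8 + 0.9e_S.
At e_S = 18: e_C = 6.8 + 0.9·18 = 23.

23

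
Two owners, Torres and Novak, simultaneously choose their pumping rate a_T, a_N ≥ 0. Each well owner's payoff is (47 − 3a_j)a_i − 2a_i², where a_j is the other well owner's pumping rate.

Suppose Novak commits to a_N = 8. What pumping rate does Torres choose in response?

5.75

Torres's payoff is (47 − 3a_N)a_T − 2a_T².
∂π/∂a_T = 47 − 3a_N − 4a_T = 0, so a_T = 11.75 − 0.75a_N.
At a_N = 8: a_T = 11.75 − 0.75·8 = 5.75.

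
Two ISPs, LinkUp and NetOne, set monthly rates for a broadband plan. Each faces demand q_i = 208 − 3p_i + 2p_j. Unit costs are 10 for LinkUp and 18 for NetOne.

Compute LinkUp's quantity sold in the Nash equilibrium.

153

LinkUp's profit: π = (p_{LinkUp} − 10)(208 − 3p_{LinkUp} + 2p_{NetOne}).
∂π/∂p_{LinkUp} = 238 − 6p_{LinkUp} + 2p_{NetOne} = 0 ⇒ p_{LinkUp} = 119/3 + (1/3)p_{NetOne}.
Similarly p_{NetOne} = 131/3 + (1/3)p_{LinkUp}.
Substituting the second reaction function into the first: p_{LinkUp} = 119/3 + (1/3)(131/3 + (1/3)p_{LinkUp}), which gives (8/9)p_{LinkUp} = 488/9 ⇒ p_{LinkUp} = 61.
Then p_{NetOne} = 131/3 + (1/3)·61 = 64.
q_{LinkUp} = 208 − 3·61 + 2·64 = 153.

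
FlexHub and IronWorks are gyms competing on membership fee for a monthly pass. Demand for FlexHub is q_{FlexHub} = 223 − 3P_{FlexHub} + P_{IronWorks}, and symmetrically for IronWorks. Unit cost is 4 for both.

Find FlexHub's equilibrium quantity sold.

129

FlexHub's profit: π = (P_{FlexHub} − 4)(223 − 3P_{FlexHub} + P_{IronWorks}).
∂π/∂P_{FlexHub} = 235 − 6P_{FlexHub} + P_{IronWorks} = 0 ⇒ P_{FlexHub} = 235/6 + (1/6)P_{IronWorks}.
The game is symmetric, so in equilibrium P_{IronWorks} = P_{FlexHub}: the reaction function gives (5/6)P_{FlexHub} = 235/6, hence P_{FlexHub} = 47.
q_{FlexHub} = 223 − 3·47 + 47 = 129.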